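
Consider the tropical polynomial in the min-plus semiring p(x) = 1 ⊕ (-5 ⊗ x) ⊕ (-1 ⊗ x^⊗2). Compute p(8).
p(8) = 1

A tropical monomial a ⊗ x^⊗i evaluates to a + i · x. Evaluating each term at x = 8:
  Term 0 contributes 1 + 0 · 8 = 1
  Term 1 contributes -5 + 1 · 8 = 3
  Term 2 contributes -1 + 2 · 8 = 15
p(8) = ⊕ of these = min[1, 3, 15] = 1.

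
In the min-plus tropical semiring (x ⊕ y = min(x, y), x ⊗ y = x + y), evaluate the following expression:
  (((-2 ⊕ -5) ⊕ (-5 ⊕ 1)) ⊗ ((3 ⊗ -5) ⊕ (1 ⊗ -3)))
(((-2 ⊕ -5) ⊕ (-5 ⊕ 1)) ⊗ ((3 ⊗ -5) ⊕ (1 ⊗ -3))) = -7

Expand innermost to outermost. Recall ⊕ takes the minimum of its arguments and ⊗ takes their sum. Working out the expression (((-2 ⊕ -5) ⊕ (-5 ⊕ 1)) ⊗ ((3 ⊗ -5) ⊕ (1 ⊗ -3))) gives -7.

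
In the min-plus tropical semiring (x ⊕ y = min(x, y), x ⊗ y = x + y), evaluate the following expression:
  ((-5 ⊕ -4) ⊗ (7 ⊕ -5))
((-5 ⊕ -4) ⊗ (7 ⊕ -5)) = -10

Expand innermost to outermost. Recall ⊕ takes the minimum of its arguments and ⊗ takes their sum. Working out the expression ((-5 ⊕ -4) ⊗ (7 ⊕ -5)) gives -10.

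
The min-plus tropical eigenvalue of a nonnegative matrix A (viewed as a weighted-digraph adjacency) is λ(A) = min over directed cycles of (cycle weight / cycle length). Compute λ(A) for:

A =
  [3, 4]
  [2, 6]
λ(A) = 3

Enumerate directed cycles and compute their means (weight / length). Sample:
  cycle 0 → 0: weight = 3, length = 1, mean = 3/1 ≈ 3.000
  cycle 1 → 1: weight = 6, length = 1, mean = 6/1 ≈ 6.000
  cycle 0 → 1 → 0: weight = 6, length = 2, mean = 6/2 ≈ 3.000
  cycle 1 → 0 → 1: weight = 6, length = 2, mean = 6/2 ≈ 3.000
Minimum mean = 3.000, attained e.g. along the cycle 0 → 0 with weight 3 and length 1. So λ(A) = 3/1 = 3.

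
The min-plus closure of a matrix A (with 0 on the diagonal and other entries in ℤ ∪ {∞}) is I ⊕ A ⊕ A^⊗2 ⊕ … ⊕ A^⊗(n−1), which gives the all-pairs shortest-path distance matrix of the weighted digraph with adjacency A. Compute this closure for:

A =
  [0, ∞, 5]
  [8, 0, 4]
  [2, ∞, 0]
Closure =
  [0, ∞, 5]
  [6, 0, 4]
  [2, ∞, 0]

This is the Floyd-Warshall all-pairs shortest-path computation. For each intermediate vertex k = 0, 1, …, 2, update dist[i][j] ← min(dist[i][j], dist[i][k] + dist[k][j]). The final matrix gives, for each (i, j), the minimum total weight of any directed path from i to j (possibly empty when i = j).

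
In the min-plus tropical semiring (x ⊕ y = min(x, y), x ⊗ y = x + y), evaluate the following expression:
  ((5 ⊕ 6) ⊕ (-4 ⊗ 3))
((5 ⊕ 6) ⊕ (-4 ⊗ 3)) = -1

Expand innermost to outermost. Recall ⊕ takes the minimum of its arguments and ⊗ takes their sum. Working out the expression ((5 ⊕ 6) ⊕ (-4 ⊗ 3)) gives -1.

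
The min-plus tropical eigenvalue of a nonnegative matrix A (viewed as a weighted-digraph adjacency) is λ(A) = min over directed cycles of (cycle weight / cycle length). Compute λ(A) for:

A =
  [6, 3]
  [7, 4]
λ(A) = 4

Enumerate directed cycles and compute their means (weight / length). Sample:
  cycle 0 → 0: weight = 6, length = 1, mean = 6/1 ≈ 6.000
  cycle 1 → 1: weight = 4, length = 1, mean = 4/1 ≈ 4.000
  cycle 0 → 1 → 0: weight = 10, length = 2, mean = 10/2 ≈ 5.000
  cycle 1 → 0 → 1: weight = 10, length = 2, mean = 10/2 ≈ 5.000
Minimum mean = 4.000, attained e.g. along the cycle 1 → 1 with weight 4 and length 1. So λ(A) = 4/1 = 4.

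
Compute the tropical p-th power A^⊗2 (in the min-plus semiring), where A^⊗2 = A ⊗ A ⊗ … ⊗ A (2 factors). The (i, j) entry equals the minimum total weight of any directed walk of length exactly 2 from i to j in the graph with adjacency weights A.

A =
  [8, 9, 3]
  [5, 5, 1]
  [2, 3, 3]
A^⊗2 =
  [5, 6, 6]
  [3, 4, 4]
  [5, 6, 4]

Each entry (A^⊗2)_ij equals the minimum over all length-2 walks i = v_0 → v_1 → … → v_2 = j of Σ_t A[v_t][v_{t+1}]. For example, for (i, j) = (0, 2) we minimise over 3 possible intermediate vertex sequences; the minimum is 6, attained along the walk 0 → 2 → 2.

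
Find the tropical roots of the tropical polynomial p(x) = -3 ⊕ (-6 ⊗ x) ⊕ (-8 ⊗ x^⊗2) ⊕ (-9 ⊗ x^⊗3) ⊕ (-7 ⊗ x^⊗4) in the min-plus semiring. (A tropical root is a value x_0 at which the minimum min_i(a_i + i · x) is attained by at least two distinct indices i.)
Roots: {-2, 1, 2, 3}

Each tropical root is a break point of the lower envelope of the lines y = a_i + i · x (there are 5 lines, with slopes 0, 1, ..., 4). Only the lines that attain the minimum somewhere contribute to roots; other lines are dominated. Here the surviving (envelope) indices are i = 4, i = 3, i = 2, i = 1, i = 0.
Intersections between consecutive envelope lines give the roots: for adjacent envelope indices i < j the intersection is x = (a_i − a_j) / (j − i). Reading off the sorted break points: {-2, 1, 2, 3}.
Verification: at each break x_0, at least two indices attain the minimum of min_i(a_i + i · x_0).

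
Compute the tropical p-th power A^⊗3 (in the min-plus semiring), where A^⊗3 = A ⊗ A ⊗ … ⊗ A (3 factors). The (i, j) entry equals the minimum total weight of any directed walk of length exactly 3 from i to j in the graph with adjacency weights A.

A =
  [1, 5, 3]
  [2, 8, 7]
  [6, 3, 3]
A^⊗3 =
  [3, 7, 5]
  [4, 8, 6]
  [6, 9, 8]

Each entry (A^⊗3)_ij equals the minimum over all length-3 walks i = v_0 → v_1 → … → v_3 = j of Σ_t A[v_t][v_{t+1}]. For example, for (i, j) = (0, 2) we minimise over 9 possible intermediate vertex sequences; the minimum is 5, attained along the walk 0 → 0 → 0 → 2.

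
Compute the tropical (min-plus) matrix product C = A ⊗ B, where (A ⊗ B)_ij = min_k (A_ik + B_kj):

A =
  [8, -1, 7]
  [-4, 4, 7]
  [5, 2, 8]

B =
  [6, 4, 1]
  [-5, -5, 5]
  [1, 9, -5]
A ⊗ B =
  [-6, -6, 2]
  [-1, -1, -3]
  [-3, -3, 3]

Apply the min-plus product entry-by-entry:
  C[0][0] = min over k of (A[0][0] + B[0][0] = 8 + 6 = 14, A[0][1] + B[1][0] = -1 + -5 = -6, A[0][2] + B[2][0] = 7 + 1 = 8) = -6 (attained at k = 1)
  C[0][1] = min over k of (A[0][0] + B[0][1] = 8 + 4 = 12, A[0][1] + B[1][1] = -1 + -5 = -6, A[0][2] + B[2][1] = 7 + 9 = 16) = -6 (attained at k = 1)
  C[0][2] = min over k of (A[0][0] + B[0][2] = 8 + 1 = 9, A[0][1] + B[1][2] = -1 + 5 = 4, A[0][2] + B[2][2] = 7 + -5 = 2) = 2 (attained at k = 2)
  C[1][0] = min over k of (A[1][0] + B[0][0] = -4 + 6 = 2, A[1][1] + B[1][0] = 4 + -5 = -1, A[1][2] + B[2][0] = 7 + 1 = 8) = -1 (attained at k = 1)
  C[1][1] = min over k of (A[1][0] + B[0][1] = -4 + 4 = 0, A[1][1] + B[1][1] = 4 + -5 = -1, A[1][2] + B[2][1] = 7 + 9 = 16) = -1 (attained at k = 1)
  C[1][2] = min over k of (A[1][0] + B[0][2] = -4 + 1 = -3, A[1][1] + B[1][2] = 4 + 5 = 9, A[1][2] + B[2][2] = 7 + -5 = 2) = -3 (attained at k = 0)
  C[2][0] = min over k of (A[2][0] + B[0][0] = 5 + 6 = 11, A[2][1] + B[1][0] = 2 + -5 = -3, A[2][2] + B[2][0] = 8 + 1 = 9) = -3 (attained at k = 1)
  C[2][1] = min over k of (A[2][0] + B[0][1] = 5 + 4 = 9, A[2][1] + B[1][1] = 2 + -5 = -3, A[2][2] + B[2][1] = 8 + 9 = 17) = -3 (attained at k = 1)
  C[2][2] = min over k of (A[2][0] + B[0][2] = 5 + 1 = 6, A[2][1] + B[1][2] = 2 + 5 = 7, A[2][2] + B[2][2] = 8 + -5 = 3) = 3 (attained at k = 2)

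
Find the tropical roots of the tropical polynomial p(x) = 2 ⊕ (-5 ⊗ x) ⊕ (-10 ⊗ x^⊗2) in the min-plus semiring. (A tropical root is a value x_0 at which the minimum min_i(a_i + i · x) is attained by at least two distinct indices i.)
Roots: {5, 7}

Each tropical root is a break point of the lower envelope of the lines y = a_i + i · x (there are 3 lines, with slopes 0, 1, ..., 2). Only the lines that attain the minimum somewhere contribute to roots; other lines are dominated. Here the surviving (envelope) indices are i = 2, i = 1, i = 0.
Intersections between consecutive envelope lines give the roots: for adjacent envelope indices i < j the intersection is x = (a_i − a_j) / (j − i). Reading off the sorted break points: {5, 7}.
Verification: at each break x_0, at least two indices attain the minimum of min_i(a_i + i · x_0).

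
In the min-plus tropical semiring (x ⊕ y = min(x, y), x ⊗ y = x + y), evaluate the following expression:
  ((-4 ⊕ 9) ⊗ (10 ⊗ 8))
((-4 ⊕ 9) ⊗ (10 ⊗ 8)) = 14

Expand innermost to outermost. Recall ⊕ takes the minimum of its arguments and ⊗ takes their sum. Working out the expression ((-4 ⊕ 9) ⊗ (10 ⊗ 8)) gives 14.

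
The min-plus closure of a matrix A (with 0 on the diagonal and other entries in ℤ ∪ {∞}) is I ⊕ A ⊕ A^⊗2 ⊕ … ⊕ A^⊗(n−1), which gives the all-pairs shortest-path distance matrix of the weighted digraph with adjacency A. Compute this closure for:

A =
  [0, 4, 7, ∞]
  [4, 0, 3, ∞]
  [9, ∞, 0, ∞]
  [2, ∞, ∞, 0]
Closure =
  [0, 4, 7, ∞]
  [4, 0, 3, ∞]
  [9, 13, 0, ∞]
  [2, 6, 9, 0]

This is the Floyd-Warshall all-pairs shortest-path computation. For each intermediate vertex k = 0, 1, …, 3, update dist[i][j] ← min(dist[i][j], dist[i][k] + dist[k][j]). The final matrix gives, for each (i, j), the minimum total weight of any directed path from i to j (possibly empty when i = j).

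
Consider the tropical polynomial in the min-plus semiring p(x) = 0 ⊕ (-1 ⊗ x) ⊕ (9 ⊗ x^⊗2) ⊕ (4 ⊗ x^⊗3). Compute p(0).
p(0) = -1

A tropical monomial a ⊗ x^⊗i evaluates to a + i · x. Evaluating each term at x = 0:
  Term 0 contributes 0 + 0 · 0 = 0
  Term 1 contributes -1 + 1 · 0 = -1
  Term 2 contributes 9 + 2 · 0 = 9
  Term 3 contributes 4 + 3 · 0 = 4
p(0) = ⊕ of these = min[0, -1, 9, 4] = -1.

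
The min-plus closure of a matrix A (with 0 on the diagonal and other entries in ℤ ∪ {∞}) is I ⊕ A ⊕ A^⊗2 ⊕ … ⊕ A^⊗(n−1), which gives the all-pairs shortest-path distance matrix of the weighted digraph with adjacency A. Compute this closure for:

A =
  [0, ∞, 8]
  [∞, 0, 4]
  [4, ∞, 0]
Closure =
  [0, ∞, 8]
  [8, 0, 4]
  [4, ∞, 0]

This is the Floyd-Warshall all-pairs shortest-path computation. For each intermediate vertex k = 0, 1, …, 2, update dist[i][j] ← min(dist[i][j], dist[i][k] + dist[k][j]). The final matrix gives, for each (i, j), the minimum total weight of any directed path from i to j (possibly empty when i = j).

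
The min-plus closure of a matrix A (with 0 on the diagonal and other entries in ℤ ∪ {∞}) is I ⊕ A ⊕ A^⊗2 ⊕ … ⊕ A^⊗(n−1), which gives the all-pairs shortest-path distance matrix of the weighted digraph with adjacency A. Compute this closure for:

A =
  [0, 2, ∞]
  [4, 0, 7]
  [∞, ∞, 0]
Closure =
  [0, 2, 9]
  [4, 0, 7]
  [∞, ∞, 0]

This is the Floyd-Warshall all-pairs shortest-path computation. For each intermediate vertex k = 0, 1, …, 2, update dist[i][j] ← min(dist[i][j], dist[i][k] + dist[k][j]). The final matrix gives, for each (i, j), the minimum total weight of any directed path from i to j (possibly empty when i = j).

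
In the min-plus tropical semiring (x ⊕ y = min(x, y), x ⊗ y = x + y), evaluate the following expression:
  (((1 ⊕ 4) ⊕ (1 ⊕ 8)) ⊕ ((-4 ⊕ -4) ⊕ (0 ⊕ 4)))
(((1 ⊕ 4) ⊕ (1 ⊕ 8)) ⊕ ((-4 ⊕ -4) ⊕ (0 ⊕ 4))) = -4

Expand innermost to outermost. Recall ⊕ takes the minimum of its arguments and ⊗ takes their sum. Working out the expression (((1 ⊕ 4) ⊕ (1 ⊕ 8)) ⊕ ((-4 ⊕ -4) ⊕ (0 ⊕ 4))) gives -4.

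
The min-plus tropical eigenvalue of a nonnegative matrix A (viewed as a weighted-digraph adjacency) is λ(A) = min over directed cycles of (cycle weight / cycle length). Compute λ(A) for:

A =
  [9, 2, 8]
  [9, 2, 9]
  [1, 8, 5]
λ(A) = 2

Enumerate directed cycles and compute their means (weight / length). Sample:
  cycle 0 → 0: weight = 9, length = 1, mean = 9/1 ≈ 9.000
  cycle 1 → 1: weight = 2, length = 1, mean = 2/1 ≈ 2.000
  cycle 2 → 2: weight = 5, length = 1, mean = 5/1 ≈ 5.000
  cycle 0 → 1 → 0: weight = 11, length = 2, mean = 11/2 ≈ 5.500
  cycle 0 → 2 → 0: weight = 9, length = 2, mean = 9/2 ≈ 4.500
  cycle 1 → 0 → 1: weight = 11, length = 2, mean = 11/2 ≈ 5.500
Minimum mean = 2.000, attained e.g. along the cycle 1 → 1 with weight 2 and length 1. So λ(A) = 2/1 = 2.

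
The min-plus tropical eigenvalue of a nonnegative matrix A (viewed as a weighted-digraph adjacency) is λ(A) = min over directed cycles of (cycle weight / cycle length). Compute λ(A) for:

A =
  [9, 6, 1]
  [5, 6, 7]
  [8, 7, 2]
λ(A) = 2

Enumerate directed cycles and compute their means (weight / length). Sample:
  cycle 0 → 0: weight = 9, length = 1, mean = 9/1 ≈ 9.000
  cycle 1 → 1: weight = 6, length = 1, mean = 6/1 ≈ 6.000
  cycle 2 → 2: weight = 2, length = 1, mean = 2/1 ≈ 2.000
  cycle 0 → 1 → 0: weight = 11, length = 2, mean = 11/2 ≈ 5.500
  cycle 0 → 2 → 0: weight = 9, length = 2, mean = 9/2 ≈ 4.500
  cycle 1 → 0 → 1: weight = 11, length = 2, mean = 11/2 ≈ 5.500
Minimum mean = 2.000, attained e.g. along the cycle 2 → 2 with weight 2 and length 1. So λ(A) = 2/1 = 2.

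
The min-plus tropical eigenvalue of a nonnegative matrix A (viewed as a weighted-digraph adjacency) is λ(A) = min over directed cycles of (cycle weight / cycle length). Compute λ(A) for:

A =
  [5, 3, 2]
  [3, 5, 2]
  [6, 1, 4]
λ(A) = 3/2

Enumerate directed cycles and compute their means (weight / length). Sample:
  cycle 0 → 0: weight = 5, length = 1, mean = 5/1 ≈ 5.000
  cycle 1 → 1: weight = 5, length = 1, mean = 5/1 ≈ 5.000
  cycle 2 → 2: weight = 4, length = 1, mean = 4/1 ≈ 4.000
  cycle 0 → 1 → 0: weight = 6, length = 2, mean = 6/2 ≈ 3.000
  cycle 0 → 2 → 0: weight = 8, length = 2, mean = 8/2 ≈ 4.000
  cycle 1 → 0 → 1: weight = 6, length = 2, mean = 6/2 ≈ 3.000
Minimum mean = 1.500, attained e.g. along the cycle 1 → 2 → 1 with weight 3 and length 2. So λ(A) = 3/2 = 3/2.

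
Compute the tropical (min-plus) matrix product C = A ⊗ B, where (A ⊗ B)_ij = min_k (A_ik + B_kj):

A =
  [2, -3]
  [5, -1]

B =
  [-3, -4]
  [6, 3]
A ⊗ B =
  [-1, -2]
  [2, 1]

Apply the min-plus product entry-by-entry:
  C[0][0] = min over k of (A[0][0] + B[0][0] = 2 + -3 = -1, A[0][1] + B[1][0] = -3 + 6 = 3) = -1 (attained at k = 0)
  C[0][1] = min over k of (A[0][0] + B[0][1] = 2 + -4 = -2, A[0][1] + B[1][1] = -3 + 3 = 0) = -2 (attained at k = 0)
  C[1][0] = min over k of (A[1][0] + B[0][0] = 5 + -3 = 2, A[1][1] + B[1][0] = -1 + 6 = 5) = 2 (attained at k = 0)
  C[1][1] = min over k of (A[1][0] + B[0][1] = 5 + -4 = 1, A[1][1] + B[1][1] = -1 + 3 = 2) = 1 (attained at k = 0)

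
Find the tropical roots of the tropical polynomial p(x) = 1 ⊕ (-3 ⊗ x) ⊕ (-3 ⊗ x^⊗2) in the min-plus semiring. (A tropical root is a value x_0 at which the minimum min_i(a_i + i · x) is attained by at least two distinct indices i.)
Roots: {0, 4}

Each tropical root is a break point of the lower envelope of the lines y = a_i + i · x (there are 3 lines, with slopes 0, 1, ..., 2). Only the lines that attain the minimum somewhere contribute to roots; other lines are dominated. Here the surviving (envelope) indices are i = 2, i = 1, i = 0.
Intersections between consecutive envelope lines give the roots: for adjacent envelope indices i < j the intersection is x = (a_i − a_j) / (j − i). Reading off the sorted break points: {0, 4}.
Verification: at each break x_0, at least two indices attain the minimum of min_i(a_i + i · x_0).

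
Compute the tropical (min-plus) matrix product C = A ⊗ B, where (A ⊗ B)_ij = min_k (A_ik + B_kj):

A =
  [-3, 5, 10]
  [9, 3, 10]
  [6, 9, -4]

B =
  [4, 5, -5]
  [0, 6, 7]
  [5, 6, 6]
A ⊗ B =
  [1, 2, -8]
  [3, 9, 4]
  [1, 2, 1]

Apply the min-plus product entry-by-entry:
  C[0][0] = min over k of (A[0][0] + B[0][0] = -3 + 4 = 1, A[0][1] + B[1][0] = 5 + 0 = 5, A[0][2] + B[2][0] = 10 + 5 = 15) = 1 (attained at k = 0)
  C[0][1] = min over k of (A[0][0] + B[0][1] = -3 + 5 = 2, A[0][1] + B[1][1] = 5 + 6 = 11, A[0][2] + B[2][1] = 10 + 6 = 16) = 2 (attained at k = 0)
  C[0][2] = min over k of (A[0][0] + B[0][2] = -3 + -5 = -8, A[0][1] + B[1][2] = 5 + 7 = 12, A[0][2] + B[2][2] = 10 + 6 = 16) = -8 (attained at k = 0)
  C[1][0] = min over k of (A[1][0] + B[0][0] = 9 + 4 = 13, A[1][1] + B[1][0] = 3 + 0 = 3, A[1][2] + B[2][0] = 10 + 5 = 15) = 3 (attained at k = 1)
  C[1][1] = min over k of (A[1][0] + B[0][1] = 9 + 5 = 14, A[1][1] + B[1][1] = 3 + 6 = 9, A[1][2] + B[2][1] = 10 + 6 = 16) = 9 (attained at k = 1)
  C[1][2] = min over k of (A[1][0] + B[0][2] = 9 + -5 = 4, A[1][1] + B[1][2] = 3 + 7 = 10, A[1][2] + B[2][2] = 10 + 6 = 16) = 4 (attained at k = 0)
  C[2][0] = min over k of (A[2][0] + B[0][0] = 6 + 4 = 10, A[2][1] + B[1][0] = 9 + 0 = 9, A[2][2] + B[2][0] = -4 + 5 = 1) = 1 (attained at k = 2)
  C[2][1] = min over k of (A[2][0] + B[0][1] = 6 + 5 = 11, A[2][1] + B[1][1] = 9 + 6 = 15, A[2][2] + B[2][1] = -4 + 6 = 2) = 2 (attained at k = 2)
  C[2][2] = min over k of (A[2][0] + B[0][2] = 6 + -5 = 1, A[2][1] + B[1][2] = 9 + 7 = 16, A[2][2] + B[2][2] = -4 + 6 = 2) = 1 (attained at k = 0)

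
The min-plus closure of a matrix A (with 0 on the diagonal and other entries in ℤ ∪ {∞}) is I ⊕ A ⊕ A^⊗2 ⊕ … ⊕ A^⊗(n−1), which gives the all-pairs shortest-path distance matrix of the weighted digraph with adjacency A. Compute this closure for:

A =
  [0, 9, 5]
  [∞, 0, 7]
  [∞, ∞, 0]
Closure =
  [0, 9, 5]
  [∞, 0, 7]
  [∞, ∞, 0]

This is the Floyd-Warshall all-pairs shortest-path computation. For each intermediate vertex k = 0, 1, …, 2, update dist[i][j] ← min(dist[i][j], dist[i][k] + dist[k][j]). The final matrix gives, for each (i, j), the minimum total weight of any directed path from i to j (possibly empty when i = j).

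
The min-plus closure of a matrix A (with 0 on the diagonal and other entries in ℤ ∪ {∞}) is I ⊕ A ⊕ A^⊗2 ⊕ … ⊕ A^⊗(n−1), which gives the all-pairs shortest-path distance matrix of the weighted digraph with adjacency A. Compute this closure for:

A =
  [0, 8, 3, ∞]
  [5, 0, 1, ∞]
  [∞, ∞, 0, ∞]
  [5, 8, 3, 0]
Closure =
  [0, 8, 3, ∞]
  [5, 0, 1, ∞]
  [∞, ∞, 0, ∞]
  [5, 8, 3, 0]

This is the Floyd-Warshall all-pairs shortest-path computation. For each intermediate vertex k = 0, 1, …, 3, update dist[i][j] ← min(dist[i][j], dist[i][k] + dist[k][j]). The final matrix gives, for each (i, j), the minimum total weight of any directed path from i to j (possibly empty when i = j).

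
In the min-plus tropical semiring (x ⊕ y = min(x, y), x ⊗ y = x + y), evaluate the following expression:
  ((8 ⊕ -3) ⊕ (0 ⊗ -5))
((8 ⊕ -3) ⊕ (0 ⊗ -5)) = -5

Expand innermost to outermost. Recall ⊕ takes the minimum of its arguments and ⊗ takes their sum. Working out the expression ((8 ⊕ -3) ⊕ (0 ⊗ -5)) gives -5.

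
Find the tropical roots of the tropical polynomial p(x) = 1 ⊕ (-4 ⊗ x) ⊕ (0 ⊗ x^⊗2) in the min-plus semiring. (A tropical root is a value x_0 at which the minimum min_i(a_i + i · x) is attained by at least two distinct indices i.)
Roots: {-4, 5}

Each tropical root is a break point of the lower envelope of the lines y = a_i + i · x (there are 3 lines, with slopes 0, 1, ..., 2). Only the lines that attain the minimum somewhere contribute to roots; other lines are dominated. Here the surviving (envelope) indices are i = 2, i = 1, i = 0.
Intersections between consecutive envelope lines give the roots: for adjacent envelope indices i < j the intersection is x = (a_i − a_j) / (j − i). Reading off the sorted break points: {-4, 5}.
Verification: at each break x_0, at least two indices attain the minimum of min_i(a_i + i · x_0).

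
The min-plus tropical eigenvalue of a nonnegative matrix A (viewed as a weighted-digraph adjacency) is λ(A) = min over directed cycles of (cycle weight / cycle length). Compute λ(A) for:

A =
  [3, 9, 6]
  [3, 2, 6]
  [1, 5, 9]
λ(A) = 2

Enumerate directed cycles and compute their means (weight / length). Sample:
  cycle 0 → 0: weight = 3, length = 1, mean = 3/1 ≈ 3.000
  cycle 1 → 1: weight = 2, length = 1, mean = 2/1 ≈ 2.000
  cycle 2 → 2: weight = 9, length = 1, mean = 9/1 ≈ 9.000
  cycle 0 → 1 → 0: weight = 12, length = 2, mean = 12/2 ≈ 6.000
  cycle 0 → 2 → 0: weight = 7, length = 2, mean = 7/2 ≈ 3.500
  cycle 1 → 0 → 1: weight = 12, length = 2, mean = 12/2 ≈ 6.000
Minimum mean = 2.000, attained e.g. along the cycle 1 → 1 with weight 2 and length 1. So λ(A) = 2/1 = 2.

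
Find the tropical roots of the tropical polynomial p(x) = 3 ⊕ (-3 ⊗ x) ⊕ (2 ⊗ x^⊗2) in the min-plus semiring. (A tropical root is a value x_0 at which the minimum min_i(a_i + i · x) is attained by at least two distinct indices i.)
Roots: {-5, 6}

Each tropical root is a break point of the lower envelope of the lines y = a_i + i · x (there are 3 lines, with slopes 0, 1, ..., 2). Only the lines that attain the minimum somewhere contribute to roots; other lines are dominated. Here the surviving (envelope) indices are i = 2, i = 1, i = 0.
Intersections between consecutive envelope lines give the roots: for adjacent envelope indices i < j the intersection is x = (a_i − a_j) / (j − i). Reading off the sorted break points: {-5, 6}.
Verification: at each break x_0, at least two indices attain the minimum of min_i(a_i + i · x_0).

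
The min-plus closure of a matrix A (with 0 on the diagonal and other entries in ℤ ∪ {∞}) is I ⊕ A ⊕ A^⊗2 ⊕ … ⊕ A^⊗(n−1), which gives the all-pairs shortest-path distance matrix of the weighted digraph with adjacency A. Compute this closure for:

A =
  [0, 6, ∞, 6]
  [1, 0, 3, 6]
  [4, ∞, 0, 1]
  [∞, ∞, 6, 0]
Closure =
  [0, 6, 9, 6]
  [1, 0, 3, 4]
  [4, 10, 0, 1]
  [10, 16, 6, 0]

This is the Floyd-Warshall all-pairs shortest-path computation. For each intermediate vertex k = 0, 1, …, 3, update dist[i][j] ← min(dist[i][j], dist[i][k] + dist[k][j]). The final matrix gives, for each (i, j), the minimum total weight of any directed path from i to j (possibly empty when i = j).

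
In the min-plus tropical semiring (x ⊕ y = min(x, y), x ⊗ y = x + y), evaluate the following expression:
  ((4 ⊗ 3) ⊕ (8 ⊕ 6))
((4 ⊗ 3) ⊕ (8 ⊕ 6)) = 6

Expand innermost to outermost. Recall ⊕ takes the minimum of its arguments and ⊗ takes their sum. Working out the expression ((4 ⊗ 3) ⊕ (8 ⊕ 6)) gives 6.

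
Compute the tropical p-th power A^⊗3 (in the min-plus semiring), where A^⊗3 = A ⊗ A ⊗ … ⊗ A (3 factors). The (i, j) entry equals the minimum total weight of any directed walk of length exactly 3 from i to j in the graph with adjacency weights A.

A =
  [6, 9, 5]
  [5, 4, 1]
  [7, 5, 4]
A^⊗3 =
  [15, 14, 11]
  [11, 10, 7]
  [13, 11, 10]

Each entry (A^⊗3)_ij equals the minimum over all length-3 walks i = v_0 → v_1 → … → v_3 = j of Σ_t A[v_t][v_{t+1}]. For example, for (i, j) = (0, 2) we minimise over 9 possible intermediate vertex sequences; the minimum is 11, attained along the walk 0 → 2 → 1 → 2.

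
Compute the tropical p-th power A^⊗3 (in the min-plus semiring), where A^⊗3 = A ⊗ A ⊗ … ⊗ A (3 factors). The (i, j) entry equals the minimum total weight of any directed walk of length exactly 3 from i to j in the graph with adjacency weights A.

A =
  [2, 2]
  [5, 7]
A^⊗3 =
  [6, 6]
  [9, 9]

Each entry (A^⊗3)_ij equals the minimum over all length-3 walks i = v_0 → v_1 → … → v_3 = j of Σ_t A[v_t][v_{t+1}]. For example, for (i, j) = (0, 1) we minimise over 4 possible intermediate vertex sequences; the minimum is 6, attained along the walk 0 → 0 → 0 → 1.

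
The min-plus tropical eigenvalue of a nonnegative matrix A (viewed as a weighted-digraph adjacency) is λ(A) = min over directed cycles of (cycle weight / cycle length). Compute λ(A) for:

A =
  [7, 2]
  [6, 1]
λ(A) = 1

Enumerate directed cycles and compute their means (weight / length). Sample:
  cycle 0 → 0: weight = 7, length = 1, mean = 7/1 ≈ 7.000
  cycle 1 → 1: weight = 1, length = 1, mean = 1/1 ≈ 1.000
  cycle 0 → 1 → 0: weight = 8, length = 2, mean = 8/2 ≈ 4.000
  cycle 1 → 0 → 1: weight = 8, length = 2, mean = 8/2 ≈ 4.000
Minimum mean = 1.000, attained e.g. along the cycle 1 → 1 with weight 1 and length 1. So λ(A) = 1/1 = 1.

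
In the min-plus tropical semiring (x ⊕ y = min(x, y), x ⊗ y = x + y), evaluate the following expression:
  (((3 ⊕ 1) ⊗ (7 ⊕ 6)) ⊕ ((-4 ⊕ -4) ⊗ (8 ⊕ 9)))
(((3 ⊕ 1) ⊗ (7 ⊕ 6)) ⊕ ((-4 ⊕ -4) ⊗ (8 ⊕ 9))) = 4

Expand innermost to outermost. Recall ⊕ takes the minimum of its arguments and ⊗ takes their sum. Working out the expression (((3 ⊕ 1) ⊗ (7 ⊕ 6)) ⊕ ((-4 ⊕ -4) ⊗ (8 ⊕ 9))) gives 4.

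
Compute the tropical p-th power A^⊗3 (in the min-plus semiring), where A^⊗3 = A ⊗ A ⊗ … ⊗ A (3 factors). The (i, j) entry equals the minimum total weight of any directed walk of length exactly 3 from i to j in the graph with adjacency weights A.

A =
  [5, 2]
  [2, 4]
A^⊗3 =
  [8, 6]
  [6, 8]

Each entry (A^⊗3)_ij equals the minimum over all length-3 walks i = v_0 → v_1 → … → v_3 = j of Σ_t A[v_t][v_{t+1}]. For example, for (i, j) = (0, 1) we minimise over 4 possible intermediate vertex sequences; the minimum is 6, attained along the walk 0 → 1 → 0 → 1.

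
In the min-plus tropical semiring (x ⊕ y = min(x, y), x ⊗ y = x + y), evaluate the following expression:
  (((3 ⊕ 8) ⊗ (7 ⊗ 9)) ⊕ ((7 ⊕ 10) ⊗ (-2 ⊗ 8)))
(((3 ⊕ 8) ⊗ (7 ⊗ 9)) ⊕ ((7 ⊕ 10) ⊗ (-2 ⊗ 8))) = 13

Expand innermost to outermost. Recall ⊕ takes the minimum of its arguments and ⊗ takes their sum. Working out the expression (((3 ⊕ 8) ⊗ (7 ⊗ 9)) ⊕ ((7 ⊕ 10) ⊗ (-2 ⊗ 8))) gives 13.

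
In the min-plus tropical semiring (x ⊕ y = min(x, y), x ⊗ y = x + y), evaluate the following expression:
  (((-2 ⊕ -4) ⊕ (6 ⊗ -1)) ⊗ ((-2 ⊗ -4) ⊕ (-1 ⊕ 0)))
(((-2 ⊕ -4) ⊕ (6 ⊗ -1)) ⊗ ((-2 ⊗ -4) ⊕ (-1 ⊕ 0))) = -10

Expand innermost to outermost. Recall ⊕ takes the minimum of its arguments and ⊗ takes their sum. Working out the expression (((-2 ⊕ -4) ⊕ (6 ⊗ -1)) ⊗ ((-2 ⊗ -4) ⊕ (-1 ⊕ 0))) gives -10.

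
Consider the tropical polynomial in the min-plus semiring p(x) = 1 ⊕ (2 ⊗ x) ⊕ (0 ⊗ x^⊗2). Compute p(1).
p(1) = 1

A tropical monomial a ⊗ x^⊗i evaluates to a + i · x. Evaluating each term at x = 1:
  Term 0 contributes 1 + 0 · 1 = 1
  Term 1 contributes 2 + 1 · 1 = 3
  Term 2 contributes 0 + 2 · 1 = 2
p(1) = ⊕ of these = min[1, 3, 2] = 1.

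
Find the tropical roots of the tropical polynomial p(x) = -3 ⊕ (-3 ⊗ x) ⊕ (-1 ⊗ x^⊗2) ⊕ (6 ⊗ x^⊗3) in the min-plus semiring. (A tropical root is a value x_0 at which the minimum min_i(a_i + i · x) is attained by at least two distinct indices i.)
Roots: {-7, -2, 0}

Each tropical root is a break point of the lower envelope of the lines y = a_i + i · x (there are 4 lines, with slopes 0, 1, ..., 3). Only the lines that attain the minimum somewhere contribute to roots; other lines are dominated. Here the surviving (envelope) indices are i = 3, i = 2, i = 1, i = 0.
Intersections between consecutive envelope lines give the roots: for adjacent envelope indices i < j the intersection is x = (a_i − a_j) / (j − i). Reading off the sorted break points: {-7, -2, 0}.
Verification: at each break x_0, at least two indices attain the minimum of min_i(a_i + i · x_0).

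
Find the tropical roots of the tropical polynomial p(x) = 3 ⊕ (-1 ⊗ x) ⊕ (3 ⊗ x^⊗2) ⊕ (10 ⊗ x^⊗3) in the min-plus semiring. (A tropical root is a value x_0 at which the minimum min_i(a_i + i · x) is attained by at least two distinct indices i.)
Roots: {-7, -4, 4}

Each tropical root is a break point of the lower envelope of the lines y = a_i + i · x (there are 4 lines, with slopes 0, 1, ..., 3). Only the lines that attain the minimum somewhere contribute to roots; other lines are dominated. Here the surviving (envelope) indices are i = 3, i = 2, i = 1, i = 0.
Intersections between consecutive envelope lines give the roots: for adjacent envelope indices i < j the intersection is x = (a_i − a_j) / (j − i). Reading off the sorted break points: {-7, -4, 4}.
Verification: at each break x_0, at least two indices attain the minimum of min_i(a_i + i · x_0).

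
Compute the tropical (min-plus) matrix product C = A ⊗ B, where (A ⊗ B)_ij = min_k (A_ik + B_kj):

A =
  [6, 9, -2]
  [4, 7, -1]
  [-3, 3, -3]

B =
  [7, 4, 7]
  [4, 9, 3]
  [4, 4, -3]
A ⊗ B =
  [2, 2, -5]
  [3, 3, -4]
  [1, 1, -6]

Apply the min-plus product entry-by-entry:
  C[0][0] = min over k of (A[0][0] + B[0][0] = 6 + 7 = 13, A[0][1] + B[1][0] = 9 + 4 = 13, A[0][2] + B[2][0] = -2 + 4 = 2) = 2 (attained at k = 2)
  C[0][1] = min over k of (A[0][0] + B[0][1] = 6 + 4 = 10, A[0][1] + B[1][1] = 9 + 9 = 18, A[0][2] + B[2][1] = -2 + 4 = 2) = 2 (attained at k = 2)
  C[0][2] = min over k of (A[0][0] + B[0][2] = 6 + 7 = 13, A[0][1] + B[1][2] = 9 + 3 = 12, A[0][2] + B[2][2] = -2 + -3 = -5) = -5 (attained at k = 2)
  C[1][0] = min over k of (A[1][0] + B[0][0] = 4 + 7 = 11, A[1][1] + B[1][0] = 7 + 4 = 11, A[1][2] + B[2][0] = -1 + 4 = 3) = 3 (attained at k = 2)
  C[1][1] = min over k of (A[1][0] + B[0][1] = 4 + 4 = 8, A[1][1] + B[1][1] = 7 + 9 = 16, A[1][2] + B[2][1] = -1 + 4 = 3) = 3 (attained at k = 2)
  C[1][2] = min over k of (A[1][0] + B[0][2] = 4 + 7 = 11, A[1][1] + B[1][2] = 7 + 3 = 10, A[1][2] + B[2][2] = -1 + -3 = -4) = -4 (attained at k = 2)
  C[2][0] = min over k of (A[2][0] + B[0][0] = -3 + 7 = 4, A[2][1] + B[1][0] = 3 + 4 = 7, A[2][2] + B[2][0] = -3 + 4 = 1) = 1 (attained at k = 2)
  C[2][1] = min over k of (A[2][0] + B[0][1] = -3 + 4 = 1, A[2][1] + B[1][1] = 3 + 9 = 12, A[2][2] + B[2][1] = -3 + 4 = 1) = 1 (attained at k = 0)
  C[2][2] = min over k of (A[2][0] + B[0][2] = -3 + 7 = 4, A[2][1] + B[1][2] = 3 + 3 = 6, A[2][2] + B[2][2] = -3 + -3 = -6) = -6 (attained at k = 2)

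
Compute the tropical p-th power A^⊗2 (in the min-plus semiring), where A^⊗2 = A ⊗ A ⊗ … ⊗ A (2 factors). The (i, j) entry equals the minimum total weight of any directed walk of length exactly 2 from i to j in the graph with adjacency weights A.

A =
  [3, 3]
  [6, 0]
A^⊗2 =
  [6, 3]
  [6, 0]

Each entry (A^⊗2)_ij equals the minimum over all length-2 walks i = v_0 → v_1 → … → v_2 = j of Σ_t A[v_t][v_{t+1}]. For example, for (i, j) = (0, 1) we minimise over 2 possible intermediate vertex sequences; the minimum is 3, attained along the walk 0 → 1 → 1.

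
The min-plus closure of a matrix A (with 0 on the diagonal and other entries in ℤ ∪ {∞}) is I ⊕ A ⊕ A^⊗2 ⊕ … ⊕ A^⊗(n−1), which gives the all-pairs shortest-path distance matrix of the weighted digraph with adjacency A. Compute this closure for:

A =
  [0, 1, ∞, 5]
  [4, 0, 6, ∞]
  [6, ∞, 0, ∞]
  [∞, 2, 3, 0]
Closure =
  [0, 1, 7, 5]
  [4, 0, 6, 9]
  [6, 7, 0, 11]
  [6, 2, 3, 0]

This is the Floyd-Warshall all-pairs shortest-path computation. For each intermediate vertex k = 0, 1, …, 3, update dist[i][j] ← min(dist[i][j], dist[i][k] + dist[k][j]). The final matrix gives, for each (i, j), the minimum total weight of any directed path from i to j (possibly empty when i = j).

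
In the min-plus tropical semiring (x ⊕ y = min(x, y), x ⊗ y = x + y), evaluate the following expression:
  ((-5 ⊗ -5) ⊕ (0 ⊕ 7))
((-5 ⊗ -5) ⊕ (0 ⊕ 7)) = -10

Expand innermost to outermost. Recall ⊕ takes the minimum of its arguments and ⊗ takes their sum. Working out the expression ((-5 ⊗ -5) ⊕ (0 ⊕ 7)) gives -10.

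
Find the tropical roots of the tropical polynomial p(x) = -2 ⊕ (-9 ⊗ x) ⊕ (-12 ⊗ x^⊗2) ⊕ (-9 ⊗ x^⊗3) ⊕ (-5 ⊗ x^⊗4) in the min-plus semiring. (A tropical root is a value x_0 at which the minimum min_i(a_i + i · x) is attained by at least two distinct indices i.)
Roots: {-4, -3, 3, 7}

Each tropical root is a break point of the lower envelope of the lines y = a_i + i · x (there are 5 lines, with slopes 0, 1, ..., 4). Only the lines that attain the minimum somewhere contribute to roots; other lines are dominated. Here the surviving (envelope) indices are i = 4, i = 3, i = 2, i = 1, i = 0.
Intersections between consecutive envelope lines give the roots: for adjacent envelope indices i < j the intersection is x = (a_i − a_j) / (j − i). Reading off the sorted break points: {-4, -3, 3, 7}.
Verification: at each break x_0, at least two indices attain the minimum of min_i(a_i + i · x_0).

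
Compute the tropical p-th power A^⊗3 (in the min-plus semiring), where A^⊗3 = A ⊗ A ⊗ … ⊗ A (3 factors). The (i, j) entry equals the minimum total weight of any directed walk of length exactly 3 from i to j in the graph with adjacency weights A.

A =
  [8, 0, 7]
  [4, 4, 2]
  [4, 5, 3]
A^⊗3 =
  [6, 4, 5]
  [8, 6, 6]
  [8, 7, 6]

Each entry (A^⊗3)_ij equals the minimum over all length-3 walks i = v_0 → v_1 → … → v_3 = j of Σ_t A[v_t][v_{t+1}]. For example, for (i, j) = (0, 2) we minimise over 9 possible intermediate vertex sequences; the minimum is 5, attained along the walk 0 → 1 → 2 → 2.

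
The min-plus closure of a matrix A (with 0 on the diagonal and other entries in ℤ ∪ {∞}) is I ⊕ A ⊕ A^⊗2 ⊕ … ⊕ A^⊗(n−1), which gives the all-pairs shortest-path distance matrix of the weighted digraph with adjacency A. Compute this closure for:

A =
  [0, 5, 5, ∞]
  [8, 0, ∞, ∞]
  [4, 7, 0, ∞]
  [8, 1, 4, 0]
Closure =
  [0, 5, 5, ∞]
  [8, 0, 13, ∞]
  [4, 7, 0, ∞]
  [8, 1, 4, 0]

This is the Floyd-Warshall all-pairs shortest-path computation. For each intermediate vertex k = 0, 1, …, 3, update dist[i][j] ← min(dist[i][j], dist[i][k] + dist[k][j]). The final matrix gives, for each (i, j), the minimum total weight of any directed path from i to j (possibly empty when i = j).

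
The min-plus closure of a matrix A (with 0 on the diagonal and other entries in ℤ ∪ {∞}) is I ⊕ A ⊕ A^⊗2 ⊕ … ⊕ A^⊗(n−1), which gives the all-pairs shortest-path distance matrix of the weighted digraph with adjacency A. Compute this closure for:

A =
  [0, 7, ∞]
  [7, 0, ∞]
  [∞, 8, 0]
Closure =
  [0, 7, ∞]
  [7, 0, ∞]
  [15, 8, 0]

This is the Floyd-Warshall all-pairs shortest-path computation. For each intermediate vertex k = 0, 1, …, 2, update dist[i][j] ← min(dist[i][j], dist[i][k] + dist[k][j]). The final matrix gives, for each (i, j), the minimum total weight of any directed path from i to j (possibly empty when i = j).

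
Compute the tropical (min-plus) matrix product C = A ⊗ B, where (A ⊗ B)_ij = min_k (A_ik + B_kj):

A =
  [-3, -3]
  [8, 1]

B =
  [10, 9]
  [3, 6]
A ⊗ B =
  [0, 3]
  [4, 7]

Apply the min-plus product entry-by-entry:
  C[0][0] = min over k of (A[0][0] + B[0][0] = -3 + 10 = 7, A[0][1] + B[1][0] = -3 + 3 = 0) = 0 (attained at k = 1)
  C[0][1] = min over k of (A[0][0] + B[0][1] = -3 + 9 = 6, A[0][1] + B[1][1] = -3 + 6 = 3) = 3 (attained at k = 1)
  C[1][0] = min over k of (A[1][0] + B[0][0] = 8 + 10 = 18, A[1][1] + B[1][0] = 1 + 3 = 4) = 4 (attained at k = 1)
  C[1][1] = min over k of (A[1][0] + B[0][1] = 8 + 9 = 17, A[1][1] + B[1][1] = 1 + 6 = 7) = 7 (attained at k = 1)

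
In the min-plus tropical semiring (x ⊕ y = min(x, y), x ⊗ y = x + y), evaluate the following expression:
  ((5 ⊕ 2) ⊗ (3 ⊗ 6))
((5 ⊕ 2) ⊗ (3 ⊗ 6)) = 11

Expand innermost to outermost. Recall ⊕ takes the minimum of its arguments and ⊗ takes their sum. Working out the expression ((5 ⊕ 2) ⊗ (3 ⊗ 6)) gives 11.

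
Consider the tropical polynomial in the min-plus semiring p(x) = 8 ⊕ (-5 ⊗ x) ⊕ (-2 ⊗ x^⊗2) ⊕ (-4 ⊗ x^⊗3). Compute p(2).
p(2) = -3

A tropical monomial a ⊗ x^⊗i evaluates to a + i · x. Evaluating each term at x = 2:
  Term 0 contributes 8 + 0 · 2 = 8
  Term 1 contributes -5 + 1 · 2 = -3
  Term 2 contributes -2 + 2 · 2 = 2
  Term 3 contributes -4 + 3 · 2 = 2
p(2) = ⊕ of these = min[8, -3, 2, 2] = -3.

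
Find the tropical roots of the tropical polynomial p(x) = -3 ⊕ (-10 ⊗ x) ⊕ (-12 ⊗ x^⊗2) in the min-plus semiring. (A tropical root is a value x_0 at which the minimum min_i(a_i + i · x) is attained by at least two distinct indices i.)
Roots: {2, 7}

Each tropical root is a break point of the lower envelope of the lines y = a_i + i · x (there are 3 lines, with slopes 0, 1, ..., 2). Only the lines that attain the minimum somewhere contribute to roots; other lines are dominated. Here the surviving (envelope) indices are i = 2, i = 1, i = 0.
Intersections between consecutive envelope lines give the roots: for adjacent envelope indices i < j the intersection is x = (a_i − a_j) / (j − i). Reading off the sorted break points: {2, 7}.
Verification: at each break x_0, at least two indices attain the minimum of min_i(a_i + i · x_0).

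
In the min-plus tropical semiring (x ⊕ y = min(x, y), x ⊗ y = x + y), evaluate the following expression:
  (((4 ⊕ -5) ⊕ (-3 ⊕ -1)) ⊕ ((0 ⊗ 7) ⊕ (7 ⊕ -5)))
(((4 ⊕ -5) ⊕ (-3 ⊕ -1)) ⊕ ((0 ⊗ 7) ⊕ (7 ⊕ -5))) = -5

Expand innermost to outermost. Recall ⊕ takes the minimum of its arguments and ⊗ takes their sum. Working out the expression (((4 ⊕ -5) ⊕ (-3 ⊕ -1)) ⊕ ((0 ⊗ 7) ⊕ (7 ⊕ -5))) gives -5.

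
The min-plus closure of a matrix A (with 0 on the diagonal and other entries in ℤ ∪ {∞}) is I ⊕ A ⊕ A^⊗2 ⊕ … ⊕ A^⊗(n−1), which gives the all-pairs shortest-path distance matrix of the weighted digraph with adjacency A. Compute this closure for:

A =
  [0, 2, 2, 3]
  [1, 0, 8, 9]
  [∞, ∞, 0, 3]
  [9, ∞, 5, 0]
Closure =
  [0, 2, 2, 3]
  [1, 0, 3, 4]
  [12, 14, 0, 3]
  [9, 11, 5, 0]

This is the Floyd-Warshall all-pairs shortest-path computation. For each intermediate vertex k = 0, 1, …, 3, update dist[i][j] ← min(dist[i][j], dist[i][k] + dist[k][j]). The final matrix gives, for each (i, j), the minimum total weight of any directed path from i to j (possibly empty when i = j).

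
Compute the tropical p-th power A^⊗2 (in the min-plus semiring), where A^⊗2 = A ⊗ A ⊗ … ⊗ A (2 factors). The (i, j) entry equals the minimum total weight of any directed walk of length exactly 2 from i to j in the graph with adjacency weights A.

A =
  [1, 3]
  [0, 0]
A^⊗2 =
  [2, 3]
  [0, 0]

Each entry (A^⊗2)_ij equals the minimum over all length-2 walks i = v_0 → v_1 → … → v_2 = j of Σ_t A[v_t][v_{t+1}]. For example, for (i, j) = (0, 1) we minimise over 2 possible intermediate vertex sequences; the minimum is 3, attained along the walk 0 → 1 → 1.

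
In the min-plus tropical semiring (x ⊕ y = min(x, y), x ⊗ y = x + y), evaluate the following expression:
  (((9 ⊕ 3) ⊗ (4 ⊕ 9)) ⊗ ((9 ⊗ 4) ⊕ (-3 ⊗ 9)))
(((9 ⊕ 3) ⊗ (4 ⊕ 9)) ⊗ ((9 ⊗ 4) ⊕ (-3 ⊗ 9))) = 13

Expand innermost to outermost. Recall ⊕ takes the minimum of its arguments and ⊗ takes their sum. Working out the expression (((9 ⊕ 3) ⊗ (4 ⊕ 9)) ⊗ ((9 ⊗ 4) ⊕ (-3 ⊗ 9))) gives 13.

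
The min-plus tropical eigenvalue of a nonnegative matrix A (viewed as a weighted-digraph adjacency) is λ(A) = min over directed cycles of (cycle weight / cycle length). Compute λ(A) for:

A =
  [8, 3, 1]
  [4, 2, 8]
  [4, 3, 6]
λ(A) = 2

Enumerate directed cycles and compute their means (weight / length). Sample:
  cycle 0 → 0: weight = 8, length = 1, mean = 8/1 ≈ 8.000
  cycle 1 → 1: weight = 2, length = 1, mean = 2/1 ≈ 2.000
  cycle 2 → 2: weight = 6, length = 1, mean = 6/1 ≈ 6.000
  cycle 0 → 1 → 0: weight = 7, length = 2, mean = 7/2 ≈ 3.500
  cycle 0 → 2 → 0: weight = 5, length = 2, mean = 5/2 ≈ 2.500
  cycle 1 → 0 → 1: weight = 7, length = 2, mean = 7/2 ≈ 3.500
Minimum mean = 2.000, attained e.g. along the cycle 1 → 1 with weight 2 and length 1. So λ(A) = 2/1 = 2.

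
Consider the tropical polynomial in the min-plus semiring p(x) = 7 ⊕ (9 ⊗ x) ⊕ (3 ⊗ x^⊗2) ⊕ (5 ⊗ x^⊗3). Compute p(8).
p(8) = 7

A tropical monomial a ⊗ x^⊗i evaluates to a + i · x. Evaluating each term at x = 8:
  Term 0 contributes 7 + 0 · 8 = 7
  Term 1 contributes 9 + 1 · 8 = 17
  Term 2 contributes 3 + 2 · 8 = 19
  Term 3 contributes 5 + 3 · 8 = 29
p(8) = ⊕ of these = min[7, 17, 19, 29] = 7.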